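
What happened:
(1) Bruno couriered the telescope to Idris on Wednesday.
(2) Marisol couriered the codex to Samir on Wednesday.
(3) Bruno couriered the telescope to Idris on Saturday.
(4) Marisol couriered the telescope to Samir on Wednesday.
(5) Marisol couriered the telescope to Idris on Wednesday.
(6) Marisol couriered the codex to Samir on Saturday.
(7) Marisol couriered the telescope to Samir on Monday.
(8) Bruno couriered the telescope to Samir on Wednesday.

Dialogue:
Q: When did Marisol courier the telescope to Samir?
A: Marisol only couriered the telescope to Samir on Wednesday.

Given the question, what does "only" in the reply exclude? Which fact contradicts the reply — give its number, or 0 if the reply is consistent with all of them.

Answering "When did ...?" puts focus on the setting — here, "on Wednesday".
"Only" then excludes alternative settings while the background — agent = Marisol, thing = the telescope, recipient = Samir — is held fixed.
Fact (7) shares the background with a different setting (on Monday) — counterexample.
(Fact (2) would refute a reading with focus on the thing — but that is not what the question asks.)

7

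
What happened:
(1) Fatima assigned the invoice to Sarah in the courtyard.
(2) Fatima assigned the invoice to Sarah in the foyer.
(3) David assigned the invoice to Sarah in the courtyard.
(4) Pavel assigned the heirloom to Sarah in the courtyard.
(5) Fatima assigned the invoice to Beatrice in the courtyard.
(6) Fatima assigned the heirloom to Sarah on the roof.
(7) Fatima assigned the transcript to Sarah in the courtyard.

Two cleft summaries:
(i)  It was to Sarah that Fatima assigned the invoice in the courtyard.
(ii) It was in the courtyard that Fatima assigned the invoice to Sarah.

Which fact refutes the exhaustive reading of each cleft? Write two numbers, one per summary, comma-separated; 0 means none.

Summary (i) focuses "Sarah" (the recipient); background agent = Fatima, thing = the invoice, setting = in the courtyard. Fact (5) matches that background with recipient = Beatrice — refutes (i).
Summary (ii) focuses "in the courtyard" (the setting); background agent = Fatima, thing = the invoice, recipient = Sarah. Fact (2) matches that background with setting = in the foyer — refutes (ii).

5, 2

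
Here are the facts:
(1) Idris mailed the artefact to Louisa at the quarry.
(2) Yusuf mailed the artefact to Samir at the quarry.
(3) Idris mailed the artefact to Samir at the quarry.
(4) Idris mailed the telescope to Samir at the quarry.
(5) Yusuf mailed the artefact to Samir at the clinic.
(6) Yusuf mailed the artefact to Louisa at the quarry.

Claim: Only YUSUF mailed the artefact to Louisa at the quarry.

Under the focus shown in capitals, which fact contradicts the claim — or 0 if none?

1

Focus (in capitals) is "Yusuf" — the agent. "Only" excludes alternative agents while holding fixed the artefact as thing and Louisa as recipient and at the quarry as setting.
Fact (1) matches on the artefact as thing and Louisa as recipient and at the quarry as setting, but has agent = Idris instead. That refutes the claim.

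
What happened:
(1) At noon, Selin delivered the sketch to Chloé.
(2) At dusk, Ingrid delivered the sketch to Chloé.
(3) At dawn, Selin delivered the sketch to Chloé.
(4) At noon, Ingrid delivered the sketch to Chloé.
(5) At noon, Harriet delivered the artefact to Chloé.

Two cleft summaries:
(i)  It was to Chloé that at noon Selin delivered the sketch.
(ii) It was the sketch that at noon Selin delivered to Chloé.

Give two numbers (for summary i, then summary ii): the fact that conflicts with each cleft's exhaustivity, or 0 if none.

(i): focus "Chloé". No fact shares agent = Selin, thing = the sketch, setting = at noon with a different recipient. 0.
(ii): focus "the sketch". No fact shares agent = Selin, recipient = Chloé, setting = at noon with a different thing. 0.

0, 0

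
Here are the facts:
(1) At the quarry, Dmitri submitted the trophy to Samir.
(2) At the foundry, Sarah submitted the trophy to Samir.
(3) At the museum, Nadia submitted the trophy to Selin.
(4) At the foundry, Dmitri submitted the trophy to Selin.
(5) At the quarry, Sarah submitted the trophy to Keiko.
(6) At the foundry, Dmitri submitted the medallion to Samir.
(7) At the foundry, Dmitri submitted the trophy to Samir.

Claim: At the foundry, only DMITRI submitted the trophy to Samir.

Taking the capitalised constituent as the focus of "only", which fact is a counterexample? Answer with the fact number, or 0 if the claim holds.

2

Focus (in capitals) is "Dmitri" — the agent. "Only" excludes alternative agents while holding fixed thing = the trophy, recipient = Samir, setting = at the foundry.
Fact (2) matches on thing = the trophy, recipient = Samir, setting = at the foundry, but has agent = Sarah instead. That refutes the claim.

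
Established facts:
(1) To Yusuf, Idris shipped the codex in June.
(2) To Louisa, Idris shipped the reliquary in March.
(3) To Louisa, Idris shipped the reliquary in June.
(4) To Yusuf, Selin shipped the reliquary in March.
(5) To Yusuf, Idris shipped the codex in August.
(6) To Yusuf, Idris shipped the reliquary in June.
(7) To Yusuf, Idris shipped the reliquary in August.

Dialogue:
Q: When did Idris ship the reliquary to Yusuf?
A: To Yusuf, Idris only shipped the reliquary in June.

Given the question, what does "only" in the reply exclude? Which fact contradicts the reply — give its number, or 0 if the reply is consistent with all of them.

Answering "When did ...?" puts focus on the setting — here, "in June".
"Only" then excludes alternative settings while the background — Idris as agent and the reliquary as thing and Yusuf as recipient — is held fixed.
Fact (7) keeps Idris as agent and the reliquary as thing and Yusuf as recipient but has setting = in August; that refutes the reply.
(Fact (3) would refute a reading with focus on the recipient — but that is not what the question asks.)

7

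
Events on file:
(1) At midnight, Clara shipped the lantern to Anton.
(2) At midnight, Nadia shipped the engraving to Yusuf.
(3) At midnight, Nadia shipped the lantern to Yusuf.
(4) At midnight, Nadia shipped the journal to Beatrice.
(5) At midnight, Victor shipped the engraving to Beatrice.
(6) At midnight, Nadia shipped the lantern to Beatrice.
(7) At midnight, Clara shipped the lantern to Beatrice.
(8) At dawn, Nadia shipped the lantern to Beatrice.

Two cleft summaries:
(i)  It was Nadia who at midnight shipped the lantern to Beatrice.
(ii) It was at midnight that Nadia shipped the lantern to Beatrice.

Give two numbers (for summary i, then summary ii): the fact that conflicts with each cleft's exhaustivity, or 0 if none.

(i): focus "Nadia". Looking for thing = the lantern, recipient = Beatrice, setting = at midnight with some other agent — fact (7) has Clara there. Refuted.
(ii): focus "at midnight". Looking for agent = Nadia, thing = the lantern, recipient = Beatrice with some other setting — fact (8) has at dawn there. Refuted.

7, 8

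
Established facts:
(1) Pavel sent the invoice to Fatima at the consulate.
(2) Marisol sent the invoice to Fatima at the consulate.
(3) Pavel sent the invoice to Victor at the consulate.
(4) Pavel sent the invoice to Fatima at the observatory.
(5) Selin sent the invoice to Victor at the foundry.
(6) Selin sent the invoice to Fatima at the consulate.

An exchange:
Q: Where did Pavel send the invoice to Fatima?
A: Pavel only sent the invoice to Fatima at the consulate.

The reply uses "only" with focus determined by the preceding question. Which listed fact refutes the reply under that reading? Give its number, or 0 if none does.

4

Answering "Where did ...?" puts focus on the setting — here, "at the consulate".
So "only" ranges over settings; the rest (Pavel as agent and the invoice as thing and Fatima as recipient) is presupposed.
Fact (4) shares the background with a different setting (at the observatory) — counterexample.
(Fact (3) would refute a reading with focus on the recipient — but that is not what the question asks.)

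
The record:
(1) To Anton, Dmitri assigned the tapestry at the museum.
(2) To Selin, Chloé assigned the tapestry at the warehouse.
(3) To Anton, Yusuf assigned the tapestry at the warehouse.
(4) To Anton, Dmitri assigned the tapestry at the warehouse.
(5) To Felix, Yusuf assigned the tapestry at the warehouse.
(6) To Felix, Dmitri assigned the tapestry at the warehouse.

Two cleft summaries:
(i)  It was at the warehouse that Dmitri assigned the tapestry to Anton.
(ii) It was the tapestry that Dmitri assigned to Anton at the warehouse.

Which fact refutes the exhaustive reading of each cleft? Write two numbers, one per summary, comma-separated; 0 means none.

1, 0

Summary (i) focuses "at the warehouse" (the setting); background agent = Dmitri, thing = the tapestry, recipient = Anton. Fact (1) matches that background with setting = at the museum — refutes (i).
Summary (ii) focuses "the tapestry" (the thing); background agent = Dmitri, recipient = Anton, setting = at the warehouse. No fact matches that background with a different thing, so 0.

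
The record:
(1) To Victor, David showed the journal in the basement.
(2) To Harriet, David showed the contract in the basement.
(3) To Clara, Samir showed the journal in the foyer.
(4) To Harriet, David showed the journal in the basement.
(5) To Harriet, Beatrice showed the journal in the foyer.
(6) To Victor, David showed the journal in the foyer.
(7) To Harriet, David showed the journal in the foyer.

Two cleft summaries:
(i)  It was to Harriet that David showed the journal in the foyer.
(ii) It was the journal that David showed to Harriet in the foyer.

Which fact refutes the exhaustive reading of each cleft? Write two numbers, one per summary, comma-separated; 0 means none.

Summary (i) focuses "Harriet" (the recipient); background same agent, thing, setting (David / the journal / in the foyer). Fact (6) matches that background with recipient = Victor — refutes (i).
Summary (ii) focuses "the journal" (the thing); background same agent, recipient, setting (David / Harriet / in the foyer). No fact matches that background with a different thing, so 0.

6, 0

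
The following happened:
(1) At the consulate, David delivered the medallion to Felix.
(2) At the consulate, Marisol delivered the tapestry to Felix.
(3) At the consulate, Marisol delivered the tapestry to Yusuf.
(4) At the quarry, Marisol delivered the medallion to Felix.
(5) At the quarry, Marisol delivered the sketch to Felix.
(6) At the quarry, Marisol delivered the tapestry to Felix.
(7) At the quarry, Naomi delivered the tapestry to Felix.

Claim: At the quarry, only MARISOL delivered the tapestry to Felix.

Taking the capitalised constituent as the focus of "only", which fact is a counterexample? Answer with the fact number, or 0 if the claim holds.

7

The capitals mark "Marisol" as focus. So "only" rules out other agents, with the rest (thing = the tapestry, recipient = Felix, setting = at the quarry) as background.
Fact (7) matches on thing = the tapestry, recipient = Felix, setting = at the quarry, but has agent = Naomi instead. That refutes the claim.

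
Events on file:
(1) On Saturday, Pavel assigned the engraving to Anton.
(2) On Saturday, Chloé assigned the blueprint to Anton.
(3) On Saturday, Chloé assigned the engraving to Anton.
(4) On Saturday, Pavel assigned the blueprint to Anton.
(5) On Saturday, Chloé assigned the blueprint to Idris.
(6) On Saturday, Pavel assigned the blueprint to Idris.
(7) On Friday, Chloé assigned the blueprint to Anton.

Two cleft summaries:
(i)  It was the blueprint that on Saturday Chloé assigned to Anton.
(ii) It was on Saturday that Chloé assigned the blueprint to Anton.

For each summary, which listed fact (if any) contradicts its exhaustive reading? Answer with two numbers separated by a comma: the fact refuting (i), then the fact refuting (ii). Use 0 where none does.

Summary (i) focuses "the blueprint" (the thing); background agent = Chloé, recipient = Anton, setting = on Saturday. Fact (3) matches that background with thing = the engraving — refutes (i).
Summary (ii) focuses "on Saturday" (the setting); background agent = Chloé, thing = the blueprint, recipient = Anton. Fact (7) matches that background with setting = on Friday — refutes (ii).

3, 7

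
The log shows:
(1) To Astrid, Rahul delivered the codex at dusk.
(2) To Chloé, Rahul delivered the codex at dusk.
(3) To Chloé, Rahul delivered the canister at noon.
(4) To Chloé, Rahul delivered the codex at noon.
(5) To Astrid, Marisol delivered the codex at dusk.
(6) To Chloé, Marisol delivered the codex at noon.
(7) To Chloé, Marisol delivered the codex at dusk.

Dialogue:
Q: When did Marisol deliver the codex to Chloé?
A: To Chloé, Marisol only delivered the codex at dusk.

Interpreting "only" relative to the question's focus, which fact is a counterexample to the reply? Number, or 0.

The question "When did ...?" targets the setting, so in the reply the focus falls on "at dusk".
"Only" then excludes alternative settings while the background — same agent, thing, recipient (Marisol / the codex / Chloé) — is held fixed.
Fact (6) shares the background with a different setting (at noon) — counterexample.
(Fact (5) would refute a reading with focus on the recipient — but that is not what the question asks.)

6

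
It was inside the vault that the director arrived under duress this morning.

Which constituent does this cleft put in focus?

In an it-cleft "It was X that/who ...", the clefted constituent X is the focus; the that/who-clause expresses the presupposed open proposition.
Here the focus is "inside the vault". The backgrounded (presupposed) material includes "the director", "this morning" and "under duress".

inside the vault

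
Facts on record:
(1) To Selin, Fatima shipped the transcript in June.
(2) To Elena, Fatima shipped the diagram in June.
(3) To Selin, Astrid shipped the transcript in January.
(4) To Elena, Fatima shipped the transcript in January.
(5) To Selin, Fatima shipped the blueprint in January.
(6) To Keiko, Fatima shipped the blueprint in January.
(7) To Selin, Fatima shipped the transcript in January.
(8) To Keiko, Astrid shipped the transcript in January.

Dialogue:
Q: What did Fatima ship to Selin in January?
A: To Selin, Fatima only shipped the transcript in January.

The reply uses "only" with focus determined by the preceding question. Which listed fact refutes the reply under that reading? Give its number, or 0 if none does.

Answering "What did ...?" puts focus on the thing — here, "the transcript".
"Only" then excludes alternative things while the background — same agent, recipient, setting (Fatima / Selin / in January) — is held fixed.
Fact (5) shares the background with a different thing (the blueprint) — counterexample.
(Fact (4) would refute a reading with focus on the recipient — but that is not what the question asks.)

5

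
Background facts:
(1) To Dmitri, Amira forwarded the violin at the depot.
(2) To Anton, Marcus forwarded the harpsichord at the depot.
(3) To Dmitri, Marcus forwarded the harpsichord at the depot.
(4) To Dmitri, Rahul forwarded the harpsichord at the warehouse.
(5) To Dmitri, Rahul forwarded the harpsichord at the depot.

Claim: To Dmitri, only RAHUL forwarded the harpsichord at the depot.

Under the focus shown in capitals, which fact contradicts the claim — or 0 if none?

3

The capitals mark "Rahul" as focus. So "only" rules out other agents, with the rest (thing = the harpsichord, recipient = Dmitri, setting = at the depot) as background.
Fact (3) matches on thing = the harpsichord, recipient = Dmitri, setting = at the depot, but has agent = Marcus instead. That refutes the claim.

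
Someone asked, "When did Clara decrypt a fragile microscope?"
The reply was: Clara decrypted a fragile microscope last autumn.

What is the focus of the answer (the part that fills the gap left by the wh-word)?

last autumn

The wh-word "when" asks about the time.
In the answer, "Clara" and "a fragile microscope" are given — repeated from the question.
The constituent filling the time gap is "last autumn"; that is the focus and would carry nuclear stress.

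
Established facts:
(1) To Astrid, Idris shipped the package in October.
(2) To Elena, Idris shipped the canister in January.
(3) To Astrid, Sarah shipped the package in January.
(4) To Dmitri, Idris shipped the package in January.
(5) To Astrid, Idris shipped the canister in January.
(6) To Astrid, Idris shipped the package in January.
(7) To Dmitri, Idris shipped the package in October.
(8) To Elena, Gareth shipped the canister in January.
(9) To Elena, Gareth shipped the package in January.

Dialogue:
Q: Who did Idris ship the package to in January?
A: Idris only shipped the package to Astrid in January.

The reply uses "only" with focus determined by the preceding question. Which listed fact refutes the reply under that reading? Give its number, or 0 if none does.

The question "Who did ... to ...?" targets the recipient, so in the reply the focus falls on "Astrid".
So "only" ranges over recipients; the rest (same agent, thing, setting (Idris / the package / in January)) is presupposed.
Fact (4) shares the background with a different recipient (Dmitri) — counterexample.
(Fact (1) would refute a reading with focus on the setting — but that is not what the question asks.)

4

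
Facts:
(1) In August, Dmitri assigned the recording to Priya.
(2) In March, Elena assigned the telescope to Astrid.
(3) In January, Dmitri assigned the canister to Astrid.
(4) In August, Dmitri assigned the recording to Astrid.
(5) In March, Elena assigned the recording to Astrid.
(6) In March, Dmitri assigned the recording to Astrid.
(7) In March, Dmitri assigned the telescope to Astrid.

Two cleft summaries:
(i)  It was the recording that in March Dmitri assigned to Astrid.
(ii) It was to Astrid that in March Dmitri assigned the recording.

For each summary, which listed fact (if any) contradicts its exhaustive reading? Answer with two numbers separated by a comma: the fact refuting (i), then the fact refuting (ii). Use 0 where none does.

(i): focus "the recording". Looking for agent = Dmitri, recipient = Astrid, setting = in March with some other thing — fact (7) has the telescope there. Refuted.
(ii): focus "Astrid". No fact shares agent = Dmitri, thing = the recording, setting = in March with a different recipient. 0.

7, 0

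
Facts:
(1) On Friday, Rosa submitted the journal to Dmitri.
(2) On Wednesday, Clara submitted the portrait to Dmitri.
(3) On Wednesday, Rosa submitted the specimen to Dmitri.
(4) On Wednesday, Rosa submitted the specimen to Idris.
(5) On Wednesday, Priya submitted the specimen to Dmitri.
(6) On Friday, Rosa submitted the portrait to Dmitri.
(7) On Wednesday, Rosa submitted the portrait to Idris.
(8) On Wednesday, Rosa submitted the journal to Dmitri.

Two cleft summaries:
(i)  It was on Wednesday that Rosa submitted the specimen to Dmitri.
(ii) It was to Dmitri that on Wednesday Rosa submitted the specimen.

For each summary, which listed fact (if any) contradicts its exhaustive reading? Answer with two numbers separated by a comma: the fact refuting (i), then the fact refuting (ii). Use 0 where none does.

0, 4

(i): focus "on Wednesday". No fact shares agent = Rosa, thing = the specimen, recipient = Dmitri with a different setting. 0.
(ii): focus "Dmitri". Looking for agent = Rosa, thing = the specimen, setting = on Wednesday with some other recipient — fact (4) has Idris there. Refuted.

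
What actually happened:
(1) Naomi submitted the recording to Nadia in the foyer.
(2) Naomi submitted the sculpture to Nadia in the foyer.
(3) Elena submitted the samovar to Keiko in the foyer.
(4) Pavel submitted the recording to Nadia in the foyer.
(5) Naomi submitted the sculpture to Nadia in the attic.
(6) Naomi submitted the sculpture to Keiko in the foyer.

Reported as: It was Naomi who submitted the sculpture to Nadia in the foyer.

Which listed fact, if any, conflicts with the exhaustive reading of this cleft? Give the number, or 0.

0

The cleft puts "Naomi" in focus and presupposes the open proposition with same thing, recipient, setting (the sculpture / Nadia / in the foyer).
The exhaustive reading says no other agent fits that background.
No listed fact matches the background with a different agent. Exhaustivity holds.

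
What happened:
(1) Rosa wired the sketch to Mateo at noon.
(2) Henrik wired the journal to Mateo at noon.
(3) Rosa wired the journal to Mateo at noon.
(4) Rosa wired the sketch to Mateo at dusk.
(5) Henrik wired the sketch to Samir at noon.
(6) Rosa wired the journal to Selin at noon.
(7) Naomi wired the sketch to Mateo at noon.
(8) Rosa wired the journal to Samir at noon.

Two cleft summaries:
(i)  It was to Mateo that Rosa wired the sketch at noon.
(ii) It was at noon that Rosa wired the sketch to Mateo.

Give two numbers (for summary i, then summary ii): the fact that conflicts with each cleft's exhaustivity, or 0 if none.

Summary (i) focuses "Mateo" (the recipient); background same agent, thing, setting (Rosa / the sketch / at noon). No fact matches that background with a different recipient, so 0.
Summary (ii) focuses "at noon" (the setting); background same agent, thing, recipient (Rosa / the sketch / Mateo). Fact (4) matches that background with setting = at dusk — refutes (ii).

0, 4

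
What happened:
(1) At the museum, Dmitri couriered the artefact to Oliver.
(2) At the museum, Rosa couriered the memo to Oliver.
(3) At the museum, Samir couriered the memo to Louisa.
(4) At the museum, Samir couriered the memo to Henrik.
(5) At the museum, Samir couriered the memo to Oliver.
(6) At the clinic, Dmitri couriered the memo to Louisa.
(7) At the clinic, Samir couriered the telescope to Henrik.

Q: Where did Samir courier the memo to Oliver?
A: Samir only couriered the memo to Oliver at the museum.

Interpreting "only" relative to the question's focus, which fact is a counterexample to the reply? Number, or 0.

The question "Where did ...?" targets the setting, so in the reply the focus falls on "at the museum".
So "only" ranges over settings; the rest (same agent, thing, recipient (Samir / the memo / Oliver)) is presupposed.
No listed fact shares that background with another setting. Nothing contradicts the reply.
(Fact (3) would refute a reading with focus on the recipient — but that is not what the question asks.)

0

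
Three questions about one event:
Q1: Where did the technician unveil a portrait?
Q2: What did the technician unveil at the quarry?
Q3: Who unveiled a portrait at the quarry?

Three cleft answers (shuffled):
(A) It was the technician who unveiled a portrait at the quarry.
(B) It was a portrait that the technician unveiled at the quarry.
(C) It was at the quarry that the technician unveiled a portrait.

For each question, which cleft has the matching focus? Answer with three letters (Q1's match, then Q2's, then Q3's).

CBA

Q1 asks about the location; cleft (C) focuses "at the quarry", which is the location — so Q1 → C.
Q2 asks about the direct object; cleft (B) focuses "a portrait", which is the direct object — so Q2 → B.
Q3 asks about the subject (agent); cleft (A) focuses "the technician", which is the subject (agent) — so Q3 → A.
Mapping: Q1→C, Q2→B, Q3→A.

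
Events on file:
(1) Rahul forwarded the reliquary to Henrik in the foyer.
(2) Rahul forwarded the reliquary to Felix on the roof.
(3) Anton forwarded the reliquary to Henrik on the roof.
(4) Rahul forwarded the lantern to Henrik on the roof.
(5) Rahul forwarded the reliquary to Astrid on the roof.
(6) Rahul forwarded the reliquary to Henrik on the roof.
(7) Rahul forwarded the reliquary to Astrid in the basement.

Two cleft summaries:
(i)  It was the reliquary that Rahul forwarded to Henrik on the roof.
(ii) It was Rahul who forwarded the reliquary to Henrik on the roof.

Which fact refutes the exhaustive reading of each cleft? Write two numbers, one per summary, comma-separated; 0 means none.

4, 3

(i): focus "the reliquary". Looking for Rahul as agent and Henrik as recipient and on the roof as setting with some other thing — fact (4) has the lantern there. Refuted.
(ii): focus "Rahul". Looking for the reliquary as thing and Henrik as recipient and on the roof as setting with some other agent — fact (3) has Anton there. Refuted.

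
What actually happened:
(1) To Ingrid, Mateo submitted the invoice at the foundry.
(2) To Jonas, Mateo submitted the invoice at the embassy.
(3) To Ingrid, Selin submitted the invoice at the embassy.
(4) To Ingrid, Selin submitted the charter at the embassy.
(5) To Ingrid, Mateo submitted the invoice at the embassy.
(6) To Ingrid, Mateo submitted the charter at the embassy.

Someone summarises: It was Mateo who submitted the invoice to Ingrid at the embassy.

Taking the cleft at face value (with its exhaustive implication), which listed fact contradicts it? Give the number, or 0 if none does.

3

The cleft puts "Mateo" in focus and presupposes the open proposition with same thing, recipient, setting (the invoice / Ingrid / at the embassy).
Exhaustivity: Mateo is the only agent satisfying that background.
Fact (3) shares the background but with agent = Selin; exhaustivity is violated.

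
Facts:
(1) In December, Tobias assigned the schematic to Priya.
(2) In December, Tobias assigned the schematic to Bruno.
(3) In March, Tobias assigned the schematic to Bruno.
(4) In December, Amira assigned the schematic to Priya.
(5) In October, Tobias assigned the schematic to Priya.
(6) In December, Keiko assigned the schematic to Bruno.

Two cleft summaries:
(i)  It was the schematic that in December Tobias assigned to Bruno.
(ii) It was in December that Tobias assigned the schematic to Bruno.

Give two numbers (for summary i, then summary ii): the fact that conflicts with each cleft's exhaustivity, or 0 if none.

(i): focus "the schematic". No fact shares agent = Tobias, recipient = Bruno, setting = in December with a different thing. 0.
(ii): focus "in December". Looking for agent = Tobias, thing = the schematic, recipient = Bruno with some other setting — fact (3) has in March there. Refuted.

0, 3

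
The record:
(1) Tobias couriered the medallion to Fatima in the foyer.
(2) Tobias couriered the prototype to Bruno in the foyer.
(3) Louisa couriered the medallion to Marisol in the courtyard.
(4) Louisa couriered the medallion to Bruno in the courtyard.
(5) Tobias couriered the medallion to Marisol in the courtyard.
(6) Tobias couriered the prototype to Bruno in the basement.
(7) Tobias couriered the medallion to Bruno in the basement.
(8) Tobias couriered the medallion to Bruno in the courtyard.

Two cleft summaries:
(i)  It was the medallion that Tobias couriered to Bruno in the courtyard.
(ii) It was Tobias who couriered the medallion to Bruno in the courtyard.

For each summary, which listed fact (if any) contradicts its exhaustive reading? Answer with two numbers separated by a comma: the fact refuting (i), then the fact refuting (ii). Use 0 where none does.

Summary (i) focuses "the medallion" (the thing); background same agent, recipient, setting (Tobias / Bruno / in the courtyard). No fact matches that background with a different thing, so 0.
Summary (ii) focuses "Tobias" (the agent); background same thing, recipient, setting (the medallion / Bruno / in the courtyard). Fact (4) matches that background with agent = Louisa — refutes (ii).

0, 4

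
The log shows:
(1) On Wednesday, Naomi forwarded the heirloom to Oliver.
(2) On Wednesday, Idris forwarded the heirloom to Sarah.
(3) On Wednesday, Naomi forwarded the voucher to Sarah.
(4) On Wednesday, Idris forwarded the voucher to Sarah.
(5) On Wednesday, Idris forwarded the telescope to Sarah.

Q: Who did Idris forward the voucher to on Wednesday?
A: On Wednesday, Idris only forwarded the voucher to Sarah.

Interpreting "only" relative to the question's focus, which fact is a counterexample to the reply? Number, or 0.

Answering "Who did ... to ...?" puts focus on the recipient — here, "Sarah".
"Only" then excludes alternative recipients while the background — agent = Idris, thing = the voucher, setting = on Wednesday — is held fixed.
No listed fact shares that background with another recipient. Nothing contradicts the reply.
(Fact (2) would refute a reading with focus on the thing — but that is not what the question asks.)

0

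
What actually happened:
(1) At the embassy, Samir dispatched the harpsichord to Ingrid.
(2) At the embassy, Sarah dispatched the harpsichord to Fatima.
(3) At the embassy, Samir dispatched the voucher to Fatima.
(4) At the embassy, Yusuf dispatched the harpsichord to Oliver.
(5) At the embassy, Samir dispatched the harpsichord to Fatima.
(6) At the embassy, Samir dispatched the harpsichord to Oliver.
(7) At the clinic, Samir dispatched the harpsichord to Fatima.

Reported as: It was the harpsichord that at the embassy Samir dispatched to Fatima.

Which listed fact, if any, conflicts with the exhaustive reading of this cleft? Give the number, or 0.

The cleft puts "the harpsichord" in focus and presupposes the open proposition with agent = Samir, recipient = Fatima, setting = at the embassy.
The exhaustive reading says no other thing fits that background.
But fact (3) also has agent = Samir, recipient = Fatima, setting = at the embassy, with thing = the voucher — so the exhaustive reading fails.

3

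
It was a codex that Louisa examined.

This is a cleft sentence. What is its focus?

a codex

In an it-cleft "It was X that/who ...", the clefted constituent X is the focus; the that/who-clause expresses the presupposed open proposition.
Here the focus is "a codex". The backgrounded (presupposed) material includes "Louisa".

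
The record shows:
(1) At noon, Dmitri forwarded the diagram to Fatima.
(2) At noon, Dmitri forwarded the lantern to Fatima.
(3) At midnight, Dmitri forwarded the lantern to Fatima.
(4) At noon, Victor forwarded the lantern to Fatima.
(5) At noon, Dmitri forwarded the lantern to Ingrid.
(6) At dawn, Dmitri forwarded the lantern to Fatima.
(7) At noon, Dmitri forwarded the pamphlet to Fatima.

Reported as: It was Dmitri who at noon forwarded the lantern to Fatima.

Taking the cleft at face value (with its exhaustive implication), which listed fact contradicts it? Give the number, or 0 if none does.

4

Focus of the cleft: "Dmitri" (the agent). Presupposed background: the lantern as thing and Fatima as recipient and at noon as setting.
The exhaustive reading says no other agent fits that background.
Fact (4) shares the background but with agent = Victor; exhaustivity is violated.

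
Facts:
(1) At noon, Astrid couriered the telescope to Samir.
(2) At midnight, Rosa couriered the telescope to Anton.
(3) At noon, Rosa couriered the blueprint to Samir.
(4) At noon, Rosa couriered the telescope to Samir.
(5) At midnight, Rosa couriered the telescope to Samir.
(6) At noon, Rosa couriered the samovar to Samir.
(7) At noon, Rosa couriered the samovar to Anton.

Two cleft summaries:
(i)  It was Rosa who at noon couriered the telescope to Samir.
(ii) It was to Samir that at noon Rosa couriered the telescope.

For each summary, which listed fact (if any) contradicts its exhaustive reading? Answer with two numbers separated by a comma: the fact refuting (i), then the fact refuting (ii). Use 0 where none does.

(i): focus "Rosa". Looking for the telescope as thing and Samir as recipient and at noon as setting with some other agent — fact (1) has Astrid there. Refuted.
(ii): focus "Samir". No fact shares Rosa as agent and the telescope as thing and at noon as setting with a different recipient. 0.

1, 0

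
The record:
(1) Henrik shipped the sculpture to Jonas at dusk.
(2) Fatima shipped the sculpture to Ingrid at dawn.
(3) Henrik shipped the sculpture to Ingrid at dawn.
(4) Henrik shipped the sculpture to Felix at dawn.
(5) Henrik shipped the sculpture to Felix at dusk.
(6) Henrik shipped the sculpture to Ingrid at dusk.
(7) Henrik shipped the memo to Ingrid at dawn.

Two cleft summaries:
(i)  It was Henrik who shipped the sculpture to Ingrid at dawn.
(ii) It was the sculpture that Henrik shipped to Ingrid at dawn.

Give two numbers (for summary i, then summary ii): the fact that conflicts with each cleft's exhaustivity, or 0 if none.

2, 7

(i): focus "Henrik". Looking for thing = the sculpture, recipient = Ingrid, setting = at dawn with some other agent — fact (2) has Fatima there. Refuted.
(ii): focus "the sculpture". Looking for agent = Henrik, recipient = Ingrid, setting = at dawn with some other thing — fact (7) has the memo there. Refuted.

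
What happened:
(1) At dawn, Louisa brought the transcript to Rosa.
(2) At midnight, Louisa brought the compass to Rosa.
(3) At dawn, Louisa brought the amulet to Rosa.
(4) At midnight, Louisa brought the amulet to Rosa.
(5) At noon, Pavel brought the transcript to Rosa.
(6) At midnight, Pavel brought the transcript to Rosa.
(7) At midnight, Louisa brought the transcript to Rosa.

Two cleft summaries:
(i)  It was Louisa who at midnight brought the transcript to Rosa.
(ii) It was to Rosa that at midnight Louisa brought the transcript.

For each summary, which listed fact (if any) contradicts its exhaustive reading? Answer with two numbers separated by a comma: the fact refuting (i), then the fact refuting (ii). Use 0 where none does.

(i): focus "Louisa". Looking for same thing, recipient, setting (the transcript / Rosa / at midnight) with some other agent — fact (6) has Pavel there. Refuted.
(ii): focus "Rosa". No fact shares same agent, thing, setting (Louisa / the transcript / at midnight) with a different recipient. 0.

6, 0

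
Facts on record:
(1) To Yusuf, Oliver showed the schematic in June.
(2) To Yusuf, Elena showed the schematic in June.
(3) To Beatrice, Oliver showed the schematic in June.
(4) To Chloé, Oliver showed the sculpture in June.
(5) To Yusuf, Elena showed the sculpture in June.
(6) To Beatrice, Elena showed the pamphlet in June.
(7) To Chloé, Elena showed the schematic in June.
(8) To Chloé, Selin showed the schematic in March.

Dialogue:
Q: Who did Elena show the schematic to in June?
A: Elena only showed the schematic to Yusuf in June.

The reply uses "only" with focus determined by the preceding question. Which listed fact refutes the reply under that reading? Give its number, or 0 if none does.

7

The question "Who did ... to ...?" targets the recipient, so in the reply the focus falls on "Yusuf".
"Only" then excludes alternative recipients while the background — same agent, thing, setting (Elena / the schematic / in June) — is held fixed.
Fact (7) keeps same agent, thing, setting (Elena / the schematic / in June) but has recipient = Chloé; that refutes the reply.
(Fact (5) would refute a reading with focus on the thing — but that is not what the question asks.)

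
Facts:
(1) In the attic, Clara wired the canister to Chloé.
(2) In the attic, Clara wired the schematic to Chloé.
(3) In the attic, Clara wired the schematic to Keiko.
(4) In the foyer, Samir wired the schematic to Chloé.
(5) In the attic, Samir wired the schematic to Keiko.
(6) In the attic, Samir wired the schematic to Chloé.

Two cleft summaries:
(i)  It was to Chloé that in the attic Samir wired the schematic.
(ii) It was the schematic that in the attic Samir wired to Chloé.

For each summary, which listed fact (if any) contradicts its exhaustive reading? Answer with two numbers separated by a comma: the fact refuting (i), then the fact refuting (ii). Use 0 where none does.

Summary (i) focuses "Chloé" (the recipient); background agent = Samir, thing = the schematic, setting = in the attic. Fact (5) matches that background with recipient = Keiko — refutes (i).
Summary (ii) focuses "the schematic" (the thing); background agent = Samir, recipient = Chloé, setting = in the attic. No fact matches that background with a different thing, so 0.

5, 0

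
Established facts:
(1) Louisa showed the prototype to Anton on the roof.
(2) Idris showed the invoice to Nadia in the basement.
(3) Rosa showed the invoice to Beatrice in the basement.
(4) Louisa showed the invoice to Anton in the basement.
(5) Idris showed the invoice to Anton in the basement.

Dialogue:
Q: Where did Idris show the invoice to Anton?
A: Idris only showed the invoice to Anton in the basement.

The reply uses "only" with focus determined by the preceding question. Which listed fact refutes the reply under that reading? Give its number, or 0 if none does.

0

The question "Where did ...?" targets the setting, so in the reply the focus falls on "in the basement".
So "only" ranges over settings; the rest (agent = Idris, thing = the invoice, recipient = Anton) is presupposed.
No fact keeps agent = Idris, thing = the invoice, recipient = Anton while changing the setting; every other fact differs on something backgrounded. The reply stands.
(Fact (2) would refute a reading with focus on the recipient — but that is not what the question asks.)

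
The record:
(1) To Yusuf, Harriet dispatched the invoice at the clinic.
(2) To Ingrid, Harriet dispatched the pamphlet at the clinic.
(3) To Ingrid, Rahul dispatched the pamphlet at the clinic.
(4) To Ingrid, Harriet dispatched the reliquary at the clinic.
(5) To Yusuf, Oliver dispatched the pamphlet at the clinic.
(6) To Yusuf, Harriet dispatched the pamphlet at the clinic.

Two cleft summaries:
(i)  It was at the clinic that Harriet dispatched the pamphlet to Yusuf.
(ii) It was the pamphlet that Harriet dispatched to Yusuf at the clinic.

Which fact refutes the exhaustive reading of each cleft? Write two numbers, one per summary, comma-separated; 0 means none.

0, 1

Summary (i) focuses "at the clinic" (the setting); background same agent, thing, recipient (Harriet / the pamphlet / Yusuf). No fact matches that background with a different setting, so 0.
Summary (ii) focuses "the pamphlet" (the thing); background same agent, recipient, setting (Harriet / Yusuf / at the clinic). Fact (1) matches that background with thing = the invoice — refutes (ii).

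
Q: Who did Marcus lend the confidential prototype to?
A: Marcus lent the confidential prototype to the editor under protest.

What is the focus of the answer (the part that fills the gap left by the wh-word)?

The wh-word "who" asks about the recipient.
In the answer, "Marcus" and "the confidential prototype" are given — repeated from the question.
"under protest" is also new, but it specifies the manner, which is not what the question asks about — so it is not the focus.
The constituent filling the recipient gap is "to the editor"; that is the focus.

to the editor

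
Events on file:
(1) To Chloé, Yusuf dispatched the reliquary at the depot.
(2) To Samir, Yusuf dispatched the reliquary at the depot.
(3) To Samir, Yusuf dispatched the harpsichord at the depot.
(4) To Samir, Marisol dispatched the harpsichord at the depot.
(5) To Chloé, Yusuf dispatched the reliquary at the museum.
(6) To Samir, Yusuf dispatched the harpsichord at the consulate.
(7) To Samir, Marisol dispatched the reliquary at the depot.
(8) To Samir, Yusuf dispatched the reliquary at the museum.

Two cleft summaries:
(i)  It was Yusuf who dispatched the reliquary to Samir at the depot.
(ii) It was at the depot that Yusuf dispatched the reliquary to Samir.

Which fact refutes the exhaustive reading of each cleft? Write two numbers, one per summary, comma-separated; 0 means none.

(i): focus "Yusuf". Looking for the reliquary as thing and Samir as recipient and at the depot as setting with some other agent — fact (7) has Marisol there. Refuted.
(ii): focus "at the depot". Looking for Yusuf as agent and the reliquary as thing and Samir as recipient with some other setting — fact (8) has at the museum there. Refuted.

7, 8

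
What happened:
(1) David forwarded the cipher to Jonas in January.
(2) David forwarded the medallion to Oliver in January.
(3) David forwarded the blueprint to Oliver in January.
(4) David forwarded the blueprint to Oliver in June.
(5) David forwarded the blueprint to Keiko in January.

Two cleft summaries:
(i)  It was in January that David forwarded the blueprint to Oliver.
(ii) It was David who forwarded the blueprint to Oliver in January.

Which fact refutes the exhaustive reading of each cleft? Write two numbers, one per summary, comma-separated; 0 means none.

4, 0

(i): focus "in January". Looking for same agent, thing, recipient (David / the blueprint / Oliver) with some other setting — fact (4) has in June there. Refuted.
(ii): focus "David". No fact shares same thing, recipient, setting (the blueprint / Oliver / in January) with a different agent. 0.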